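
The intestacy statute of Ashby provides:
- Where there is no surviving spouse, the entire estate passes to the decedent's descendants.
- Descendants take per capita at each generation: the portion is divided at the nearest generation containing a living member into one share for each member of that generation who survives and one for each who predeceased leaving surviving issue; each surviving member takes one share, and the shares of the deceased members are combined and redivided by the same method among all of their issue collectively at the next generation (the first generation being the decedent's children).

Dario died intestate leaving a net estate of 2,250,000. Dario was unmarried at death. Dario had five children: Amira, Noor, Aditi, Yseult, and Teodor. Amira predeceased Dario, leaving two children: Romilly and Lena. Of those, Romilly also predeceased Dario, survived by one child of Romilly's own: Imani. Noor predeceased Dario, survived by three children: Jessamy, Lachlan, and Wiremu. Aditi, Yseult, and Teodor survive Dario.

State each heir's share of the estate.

The entire 2,250,000 passes to the descendants.
That amount (2,250,000) is divided at the children's generation into 5 shares of 450,000. Aditi, Yseult, and Teodor each take 450,000. The 2 shares of the deceased (Amira and Noor) are combined into a pool of 900,000.
That pool (900,000) is divided at the grandchildren's generation into 5 shares of 180,000. Lena, Jessamy, Lachlan, and Wiremu each take 180,000. The remaining share for the deceased Romilly (180,000) is carried to the next generation.
That pool (180,000) passes entirely to Imani, the sole taker at the great-grandchildren's generation.

Imani: 180,000; Lena: 180,000; Jessamy: 180,000; Lachlan: 180,000; Wiremu: 180,000; Aditi: 450,000; Yseult: 450,000; Teodor: 450,000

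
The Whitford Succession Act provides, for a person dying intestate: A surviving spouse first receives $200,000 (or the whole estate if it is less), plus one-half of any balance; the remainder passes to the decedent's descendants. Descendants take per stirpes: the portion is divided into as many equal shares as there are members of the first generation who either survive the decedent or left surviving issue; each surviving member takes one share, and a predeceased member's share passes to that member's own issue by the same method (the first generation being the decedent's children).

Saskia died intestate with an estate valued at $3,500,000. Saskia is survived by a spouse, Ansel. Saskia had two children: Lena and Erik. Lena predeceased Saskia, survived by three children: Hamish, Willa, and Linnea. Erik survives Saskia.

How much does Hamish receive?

Ansel first takes $200,000, leaving a balance of $3,300,000. Ansel then takes one-half of the balance ($1,650,000), for a total of $1,850,000. The remaining $1,650,000 passes to the descendants.
The descendants' portion ($1,650,000) is divided into 2 shares of $825,000: Erik takes $825,000; Lena's $825,000 share passes to Lena's issue.
Lena's share ($825,000) is divided into 3 shares of $275,000: Hamish, Willa, and Linnea each take $275,000.

Hamish receives $275,000.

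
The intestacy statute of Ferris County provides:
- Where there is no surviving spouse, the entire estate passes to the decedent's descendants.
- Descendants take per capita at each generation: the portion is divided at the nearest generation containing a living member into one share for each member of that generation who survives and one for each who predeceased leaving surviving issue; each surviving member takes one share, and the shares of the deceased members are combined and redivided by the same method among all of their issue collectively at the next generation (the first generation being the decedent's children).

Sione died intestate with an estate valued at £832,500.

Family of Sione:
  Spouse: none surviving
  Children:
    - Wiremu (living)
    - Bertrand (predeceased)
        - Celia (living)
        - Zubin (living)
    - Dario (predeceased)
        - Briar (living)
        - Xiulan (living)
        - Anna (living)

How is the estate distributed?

Wiremu: £277,500; Celia: £111,000; Zubin: £111,000; Briar: £111,000; Xiulan: £111,000; Anna: £111,000

The entire £832,500 passes to the descendants.
That amount (£832,500) is divided at the children's generation into 3 shares of £277,500. Wiremu takes £277,500. The 2 shares of the deceased (Bertrand and Dario) are combined into a pool of £555,000.
That pool (£555,000) is divided at the grandchildren's generation equally among Celia, Zubin, Briar, Xiulan, and Anna: £111,000 each.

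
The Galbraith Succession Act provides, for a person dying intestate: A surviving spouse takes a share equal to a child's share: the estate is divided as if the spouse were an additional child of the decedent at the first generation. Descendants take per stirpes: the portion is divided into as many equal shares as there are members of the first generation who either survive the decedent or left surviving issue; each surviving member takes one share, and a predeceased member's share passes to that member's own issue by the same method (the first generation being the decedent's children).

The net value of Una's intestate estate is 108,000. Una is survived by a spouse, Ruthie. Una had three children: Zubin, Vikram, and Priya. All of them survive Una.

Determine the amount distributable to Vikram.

The spouse counts as an additional share at the children's level, so there are 4 primary shares of 27,000. Ruthie takes one such share (27,000).
The children's combined portion (81,000) is divided into 3 shares of 27,000: Zubin, Vikram, and Priya each take 27,000.

Vikram receives 27,000.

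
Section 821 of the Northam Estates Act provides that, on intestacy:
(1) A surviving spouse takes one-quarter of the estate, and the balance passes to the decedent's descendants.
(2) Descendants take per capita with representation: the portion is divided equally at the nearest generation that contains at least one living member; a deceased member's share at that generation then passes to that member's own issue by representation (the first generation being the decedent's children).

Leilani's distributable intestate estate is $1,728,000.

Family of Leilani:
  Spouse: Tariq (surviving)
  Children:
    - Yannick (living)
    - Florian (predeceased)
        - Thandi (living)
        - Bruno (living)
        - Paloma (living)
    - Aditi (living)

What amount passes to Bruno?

Tariq takes one-quarter of $1,728,000 = $432,000. The remaining $1,296,000 passes to the descendants.
The descendants' portion ($1,296,000) is divided into 3 shares of $432,000: Yannick and Aditi each take $432,000; Florian's $432,000 share passes to Florian's issue.
Florian's share ($432,000) is divided into 3 shares of $144,000: Thandi, Bruno, and Paloma each take $144,000.

Bruno receives $144,000.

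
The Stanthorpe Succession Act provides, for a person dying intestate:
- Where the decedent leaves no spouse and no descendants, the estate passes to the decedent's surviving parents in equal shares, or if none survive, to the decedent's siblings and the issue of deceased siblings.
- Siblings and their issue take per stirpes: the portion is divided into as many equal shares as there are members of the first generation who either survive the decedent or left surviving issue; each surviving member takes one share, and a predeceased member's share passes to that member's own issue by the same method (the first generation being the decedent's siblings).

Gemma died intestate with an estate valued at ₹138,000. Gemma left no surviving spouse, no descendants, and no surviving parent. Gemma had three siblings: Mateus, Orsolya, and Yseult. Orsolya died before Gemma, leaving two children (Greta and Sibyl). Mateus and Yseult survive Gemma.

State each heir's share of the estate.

The entire ₹138,000 passes to the siblings and their issue.
That amount (₹138,000) is divided into 3 shares of ₹46,000: Mateus and Yseult each take ₹46,000; Orsolya's ₹46,000 share passes to Orsolya's issue.
Orsolya's share (₹46,000) is divided into 2 shares of ₹23,000: Greta and Sibyl each take ₹23,000.

Mateus: ₹46,000; Greta: ₹23,000; Sibyl: ₹23,000; Yseult: ₹46,000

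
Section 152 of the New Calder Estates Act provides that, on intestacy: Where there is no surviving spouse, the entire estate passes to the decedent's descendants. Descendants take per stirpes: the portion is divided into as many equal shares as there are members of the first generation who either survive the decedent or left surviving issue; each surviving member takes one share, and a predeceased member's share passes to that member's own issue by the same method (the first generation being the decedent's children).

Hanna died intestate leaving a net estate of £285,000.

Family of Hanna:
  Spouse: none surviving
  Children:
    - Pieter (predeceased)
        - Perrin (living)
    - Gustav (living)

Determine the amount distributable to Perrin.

Perrin receives £142,500.

The entire £285,000 passes to the descendants.
That amount (£285,000) is divided into 2 shares of £142,500: Gustav takes £142,500; Pieter's £142,500 share passes to Pieter's issue.
Pieter's share (£142,500) passes entirely to Perrin.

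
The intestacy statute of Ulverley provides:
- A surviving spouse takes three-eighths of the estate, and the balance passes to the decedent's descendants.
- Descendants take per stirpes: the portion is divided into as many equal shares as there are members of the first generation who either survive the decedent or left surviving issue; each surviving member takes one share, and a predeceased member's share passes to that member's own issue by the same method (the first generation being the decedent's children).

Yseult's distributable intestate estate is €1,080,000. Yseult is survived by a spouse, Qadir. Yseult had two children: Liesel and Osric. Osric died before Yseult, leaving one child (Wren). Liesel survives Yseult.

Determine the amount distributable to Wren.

Wren receives €337,500.

Qadir takes three-eighths of €1,080,000 = €405,000. The remaining €675,000 passes to the descendants.
The descendants' portion (€675,000) is divided into 2 shares of €337,500: Liesel takes €337,500; Osric's €337,500 share passes to Osric's issue.
Osric's share (€337,500) passes entirely to Wren.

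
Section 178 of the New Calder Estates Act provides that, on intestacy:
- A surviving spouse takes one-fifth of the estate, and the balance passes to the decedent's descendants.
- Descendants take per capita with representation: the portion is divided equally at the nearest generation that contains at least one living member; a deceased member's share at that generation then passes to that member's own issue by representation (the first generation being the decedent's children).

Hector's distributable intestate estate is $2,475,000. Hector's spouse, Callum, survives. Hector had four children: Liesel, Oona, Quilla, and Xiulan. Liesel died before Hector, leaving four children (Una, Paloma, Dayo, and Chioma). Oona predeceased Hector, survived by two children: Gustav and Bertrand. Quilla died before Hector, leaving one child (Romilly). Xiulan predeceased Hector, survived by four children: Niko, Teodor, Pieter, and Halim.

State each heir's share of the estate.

Callum takes one-fifth of $2,475,000 = $495,000. The remaining $1,980,000 passes to the descendants.
No child survives, so the initial division is made at the grandchildren's generation.
The descendants' portion ($1,980,000) is divided into 11 shares of $180,000: Una, Paloma, Dayo, Chioma, Gustav, Bertrand, Romilly, Niko, Teodor, Pieter, and Halim each take $180,000.

Callum: $495,000; Una: $180,000; Paloma: $180,000; Dayo: $180,000; Chioma: $180,000; Gustav: $180,000; Bertrand: $180,000; Romilly: $180,000; Niko: $180,000; Teodor: $180,000; Pieter: $180,000; Halim: $180,000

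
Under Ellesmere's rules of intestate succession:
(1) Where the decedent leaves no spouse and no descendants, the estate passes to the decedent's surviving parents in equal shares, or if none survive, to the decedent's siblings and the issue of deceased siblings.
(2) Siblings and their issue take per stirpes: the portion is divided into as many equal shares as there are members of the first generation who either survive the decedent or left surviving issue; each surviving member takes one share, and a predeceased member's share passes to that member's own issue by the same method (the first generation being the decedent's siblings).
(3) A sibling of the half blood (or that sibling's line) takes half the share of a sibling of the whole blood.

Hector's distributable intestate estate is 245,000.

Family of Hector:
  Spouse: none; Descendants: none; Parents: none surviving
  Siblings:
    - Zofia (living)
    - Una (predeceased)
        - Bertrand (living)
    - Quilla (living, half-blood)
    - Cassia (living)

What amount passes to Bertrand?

Bertrand receives 70,000.

The entire 245,000 passes to the siblings and their issue.
Counting each half-blood sibling's line as half a unit, there are 7/2 units in 245,000, so one unit is 70,000. Whole-blood lines (Zofia, Una, and Cassia) take 70,000 each; half-blood lines (Quilla) take 35,000 each.
Una's share (70,000) passes entirely to Bertrand.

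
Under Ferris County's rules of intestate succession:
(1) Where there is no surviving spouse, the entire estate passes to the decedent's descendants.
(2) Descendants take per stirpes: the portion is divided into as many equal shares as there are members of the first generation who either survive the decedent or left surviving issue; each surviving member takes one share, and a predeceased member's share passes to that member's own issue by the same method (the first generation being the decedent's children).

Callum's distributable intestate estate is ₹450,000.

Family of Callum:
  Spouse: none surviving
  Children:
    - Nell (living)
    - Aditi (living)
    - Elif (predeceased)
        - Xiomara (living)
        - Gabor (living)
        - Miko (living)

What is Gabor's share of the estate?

The entire ₹450,000 passes to the descendants.
That amount (₹450,000) is divided into 3 shares of ₹150,000: Nell and Aditi each take ₹150,000; Elif's ₹150,000 share passes to Elif's issue.
Elif's share (₹150,000) is divided into 3 shares of ₹50,000: Xiomara, Gabor, and Miko each take ₹50,000.

Gabor receives ₹50,000.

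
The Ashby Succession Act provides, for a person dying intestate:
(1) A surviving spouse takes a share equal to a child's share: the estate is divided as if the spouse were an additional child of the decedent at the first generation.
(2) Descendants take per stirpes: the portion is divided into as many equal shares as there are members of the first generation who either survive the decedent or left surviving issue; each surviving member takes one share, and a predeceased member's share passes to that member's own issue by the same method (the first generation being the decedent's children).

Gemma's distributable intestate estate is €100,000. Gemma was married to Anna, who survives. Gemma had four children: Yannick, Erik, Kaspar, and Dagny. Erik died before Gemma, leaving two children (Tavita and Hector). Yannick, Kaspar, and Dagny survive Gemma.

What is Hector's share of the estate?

The spouse counts as an additional share at the children's level, so there are 5 primary shares of €20,000. Anna takes one such share (€20,000).
The children's combined portion (€80,000) is divided into 4 shares of €20,000: Yannick, Kaspar, and Dagny each take €20,000; Erik's €20,000 share passes to Erik's issue.
Erik's share (€20,000) is divided into 2 shares of €10,000: Tavita and Hector each take €10,000.

Hector receives €10,000.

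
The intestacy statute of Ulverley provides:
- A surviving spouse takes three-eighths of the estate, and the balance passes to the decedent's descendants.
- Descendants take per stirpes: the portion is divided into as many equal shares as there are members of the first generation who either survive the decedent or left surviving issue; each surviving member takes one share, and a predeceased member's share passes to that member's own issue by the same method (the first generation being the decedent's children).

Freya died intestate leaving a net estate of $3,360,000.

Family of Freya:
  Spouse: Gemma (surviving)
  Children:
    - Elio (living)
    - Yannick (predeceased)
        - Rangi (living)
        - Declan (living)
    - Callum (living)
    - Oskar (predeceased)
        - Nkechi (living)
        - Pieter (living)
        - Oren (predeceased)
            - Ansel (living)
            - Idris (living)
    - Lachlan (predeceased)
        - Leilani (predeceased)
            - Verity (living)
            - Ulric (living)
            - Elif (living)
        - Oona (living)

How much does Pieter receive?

Gemma takes three-eighths of $3,360,000 = $1,260,000. The remaining $2,100,000 passes to the descendants.
The descendants' portion ($2,100,000) is divided into 5 shares of $420,000: Elio and Callum each take $420,000; Yannick's $420,000 share passes to Yannick's issue; Oskar's $420,000 share passes to Oskar's issue; Lachlan's $420,000 share passes to Lachlan's issue.
Yannick's share ($420,000) is divided into 2 shares of $210,000: Rangi and Declan each take $210,000.
Oskar's share ($420,000) is divided into 3 shares of $140,000: Nkechi and Pieter each take $140,000; Oren's $140,000 share passes to Oren's issue.
Oren's share ($140,000) is divided into 2 shares of $70,000: Ansel and Idris each take $70,000.
Lachlan's share ($420,000) is divided into 2 shares of $210,000: Oona takes $210,000; Leilani's $210,000 share passes to Leilani's issue.
Leilani's share ($210,000) is divided into 3 shares of $70,000: Verity, Ulric, and Elif each take $70,000.

Pieter receives $140,000.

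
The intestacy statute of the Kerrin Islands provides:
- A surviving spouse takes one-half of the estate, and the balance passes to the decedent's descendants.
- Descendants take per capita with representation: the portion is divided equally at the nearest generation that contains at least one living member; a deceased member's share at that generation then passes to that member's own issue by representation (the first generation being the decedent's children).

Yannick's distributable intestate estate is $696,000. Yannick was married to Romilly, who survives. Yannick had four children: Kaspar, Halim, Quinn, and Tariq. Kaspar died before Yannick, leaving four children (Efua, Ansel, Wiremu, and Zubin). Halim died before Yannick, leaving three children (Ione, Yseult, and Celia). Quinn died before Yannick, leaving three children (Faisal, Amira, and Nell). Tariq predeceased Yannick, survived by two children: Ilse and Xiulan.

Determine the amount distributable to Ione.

Romilly takes one-half of $696,000 = $348,000. The remaining $348,000 passes to the descendants.
No child survives, so the initial division is made at the grandchildren's generation.
The descendants' portion ($348,000) is divided into 12 shares of $29,000: Efua, Ansel, Wiremu, Zubin, Ione, Yseult, Celia, Faisal, Amira, Nell, Ilse, and Xiulan each take $29,000.

Ione receives $29,000.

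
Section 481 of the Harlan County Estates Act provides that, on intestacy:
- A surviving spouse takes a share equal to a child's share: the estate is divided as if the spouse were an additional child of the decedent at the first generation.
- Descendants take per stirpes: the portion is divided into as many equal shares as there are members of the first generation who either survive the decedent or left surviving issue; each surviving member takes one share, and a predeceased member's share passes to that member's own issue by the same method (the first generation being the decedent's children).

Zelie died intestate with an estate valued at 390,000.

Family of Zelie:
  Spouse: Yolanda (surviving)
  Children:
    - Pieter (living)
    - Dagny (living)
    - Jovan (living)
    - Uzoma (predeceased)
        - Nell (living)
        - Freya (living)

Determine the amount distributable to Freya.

The spouse counts as an additional share at the children's level, so there are 5 primary shares of 78,000. Yolanda takes one such share (78,000).
The children's combined portion (312,000) is divided into 4 shares of 78,000: Pieter, Dagny, and Jovan each take 78,000; Uzoma's 78,000 share passes to Uzoma's issue.
Uzoma's share (78,000) is divided into 2 shares of 39,000: Nell and Freya each take 39,000.

Freya receives 39,000.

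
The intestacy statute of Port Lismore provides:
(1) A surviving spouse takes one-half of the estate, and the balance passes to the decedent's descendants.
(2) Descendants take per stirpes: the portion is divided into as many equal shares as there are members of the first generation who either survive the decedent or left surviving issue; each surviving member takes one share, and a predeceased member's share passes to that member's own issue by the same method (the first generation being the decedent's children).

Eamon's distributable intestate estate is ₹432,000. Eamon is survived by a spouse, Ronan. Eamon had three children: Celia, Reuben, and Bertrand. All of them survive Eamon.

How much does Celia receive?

Ronan takes one-half of ₹432,000 = ₹216,000. The remaining ₹216,000 passes to the descendants.
The descendants' portion (₹216,000) is divided into 3 shares of ₹72,000: Celia, Reuben, and Bertrand each take ₹72,000.

Celia receives ₹72,000.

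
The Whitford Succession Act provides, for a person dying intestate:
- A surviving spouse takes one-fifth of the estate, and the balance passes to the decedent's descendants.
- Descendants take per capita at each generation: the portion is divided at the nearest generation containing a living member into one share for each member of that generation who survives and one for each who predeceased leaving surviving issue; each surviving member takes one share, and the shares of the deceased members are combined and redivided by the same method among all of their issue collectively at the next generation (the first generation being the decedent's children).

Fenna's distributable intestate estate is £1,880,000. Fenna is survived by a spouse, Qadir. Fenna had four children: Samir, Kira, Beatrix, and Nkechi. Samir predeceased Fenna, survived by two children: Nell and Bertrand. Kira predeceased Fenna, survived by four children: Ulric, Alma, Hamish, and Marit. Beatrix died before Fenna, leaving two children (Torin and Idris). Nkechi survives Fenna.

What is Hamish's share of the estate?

Hamish receives £141,000.

Qadir takes one-fifth of £1,880,000 = £376,000. The remaining £1,504,000 passes to the descendants.
The descendants' portion (£1,504,000) is divided at the children's generation into 4 shares of £376,000. Nkechi takes £376,000. The 3 shares of the deceased (Samir, Kira, and Beatrix) are combined into a pool of £1,128,000.
That pool (£1,128,000) is divided at the grandchildren's generation equally among Nell, Bertrand, Ulric, Alma, Hamish, Marit, Torin, and Idris: £141,000 each.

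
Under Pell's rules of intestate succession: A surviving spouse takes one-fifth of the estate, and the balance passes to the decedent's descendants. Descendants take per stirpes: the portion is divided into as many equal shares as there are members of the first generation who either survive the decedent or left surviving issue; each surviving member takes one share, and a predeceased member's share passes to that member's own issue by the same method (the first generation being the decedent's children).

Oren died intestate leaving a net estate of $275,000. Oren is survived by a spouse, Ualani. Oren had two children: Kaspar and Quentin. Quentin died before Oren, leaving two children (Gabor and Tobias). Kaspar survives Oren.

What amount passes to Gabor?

Gabor receives $55,000.

Ualani takes one-fifth of $275,000 = $55,000. The remaining $220,000 passes to the descendants.
The descendants' portion ($220,000) is divided into 2 shares of $110,000: Kaspar takes $110,000; Quentin's $110,000 share passes to Quentin's issue.
Quentin's share ($110,000) is divided into 2 shares of $55,000: Gabor and Tobias each take $55,000.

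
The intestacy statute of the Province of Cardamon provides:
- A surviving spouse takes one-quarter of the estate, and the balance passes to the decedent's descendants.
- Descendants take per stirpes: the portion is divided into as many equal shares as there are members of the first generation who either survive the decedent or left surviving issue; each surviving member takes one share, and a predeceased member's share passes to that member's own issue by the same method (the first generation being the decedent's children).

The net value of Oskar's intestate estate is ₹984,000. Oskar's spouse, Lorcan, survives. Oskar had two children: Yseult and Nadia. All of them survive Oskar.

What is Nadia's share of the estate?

Lorcan takes one-quarter of ₹984,000 = ₹246,000. The remaining ₹738,000 passes to the descendants.
The descendants' portion (₹738,000) is divided into 2 shares of ₹369,000: Yseult and Nadia each take ₹369,000.

Nadia receives ₹369,000.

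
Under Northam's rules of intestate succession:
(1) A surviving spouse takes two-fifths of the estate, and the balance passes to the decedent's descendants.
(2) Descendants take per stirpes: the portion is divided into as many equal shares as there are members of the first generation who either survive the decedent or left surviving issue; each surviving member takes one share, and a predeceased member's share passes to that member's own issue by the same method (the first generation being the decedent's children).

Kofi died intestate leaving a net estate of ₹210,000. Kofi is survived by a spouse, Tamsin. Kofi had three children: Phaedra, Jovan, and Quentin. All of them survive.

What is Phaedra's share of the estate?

Tamsin takes two-fifths of ₹210,000 = ₹84,000. The remaining ₹126,000 passes to the descendants.
The descendants' portion (₹126,000) is divided into 3 shares of ₹42,000: Phaedra, Jovan, and Quentin each take ₹42,000.

Phaedra receives ₹42,000.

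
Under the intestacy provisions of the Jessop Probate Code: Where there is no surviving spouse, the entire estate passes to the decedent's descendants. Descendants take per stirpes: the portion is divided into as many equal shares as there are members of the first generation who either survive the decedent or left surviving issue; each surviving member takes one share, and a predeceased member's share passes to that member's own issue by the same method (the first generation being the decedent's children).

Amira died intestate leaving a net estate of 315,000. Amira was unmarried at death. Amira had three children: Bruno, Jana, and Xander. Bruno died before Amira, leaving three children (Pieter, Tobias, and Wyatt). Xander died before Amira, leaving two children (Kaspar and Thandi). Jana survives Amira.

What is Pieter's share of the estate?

The entire 315,000 passes to the descendants.
That amount (315,000) is divided into 3 shares of 105,000: Jana takes 105,000; Bruno's 105,000 share passes to Bruno's issue; Xander's 105,000 share passes to Xander's issue.
Bruno's share (105,000) is divided into 3 shares of 35,000: Pieter, Tobias, and Wyatt each take 35,000.
Xander's share (105,000) is divided into 2 shares of 52,500: Kaspar and Thandi each take 52,500.

Pieter receives 35,000.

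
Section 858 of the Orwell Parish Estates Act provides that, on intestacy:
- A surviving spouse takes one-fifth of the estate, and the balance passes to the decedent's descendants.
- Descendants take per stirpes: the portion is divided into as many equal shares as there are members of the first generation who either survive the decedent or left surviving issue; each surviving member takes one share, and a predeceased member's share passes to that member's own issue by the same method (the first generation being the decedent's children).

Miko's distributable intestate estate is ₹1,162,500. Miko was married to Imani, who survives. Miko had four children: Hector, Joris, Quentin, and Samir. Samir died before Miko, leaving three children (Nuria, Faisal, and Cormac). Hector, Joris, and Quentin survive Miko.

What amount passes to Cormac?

Imani takes one-fifth of ₹1,162,500 = ₹232,500. The remaining ₹930,000 passes to the descendants.
The descendants' portion (₹930,000) is divided into 4 shares of ₹232,500: Hector, Joris, and Quentin each take ₹232,500; Samir's ₹232,500 share passes to Samir's issue.
Samir's share (₹232,500) is divided into 3 shares of ₹77,500: Nuria, Faisal, and Cormac each take ₹77,500.

Cormac receives ₹77,500.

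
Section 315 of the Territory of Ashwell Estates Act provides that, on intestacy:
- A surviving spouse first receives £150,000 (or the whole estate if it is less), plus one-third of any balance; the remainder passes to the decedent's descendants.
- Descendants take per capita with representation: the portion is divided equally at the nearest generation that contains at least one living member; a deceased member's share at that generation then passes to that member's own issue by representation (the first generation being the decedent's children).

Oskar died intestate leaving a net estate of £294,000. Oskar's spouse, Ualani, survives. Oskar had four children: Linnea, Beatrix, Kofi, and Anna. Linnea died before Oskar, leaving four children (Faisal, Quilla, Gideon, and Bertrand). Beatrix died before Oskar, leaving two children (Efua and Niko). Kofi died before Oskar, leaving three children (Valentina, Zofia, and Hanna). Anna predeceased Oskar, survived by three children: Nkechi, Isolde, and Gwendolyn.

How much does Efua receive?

Ualani first takes £150,000, leaving a balance of £144,000. Ualani then takes one-third of the balance (£48,000), for a total of £198,000. The remaining £96,000 passes to the descendants.
No child survives, so the initial division is made at the grandchildren's generation.
The descendants' portion (£96,000) is divided into 12 shares of £8,000: Faisal, Quilla, Gideon, Bertrand, Efua, Niko, Valentina, Zofia, Hanna, Nkechi, Isolde, and Gwendolyn each take £8,000.

Efua receives £8,000.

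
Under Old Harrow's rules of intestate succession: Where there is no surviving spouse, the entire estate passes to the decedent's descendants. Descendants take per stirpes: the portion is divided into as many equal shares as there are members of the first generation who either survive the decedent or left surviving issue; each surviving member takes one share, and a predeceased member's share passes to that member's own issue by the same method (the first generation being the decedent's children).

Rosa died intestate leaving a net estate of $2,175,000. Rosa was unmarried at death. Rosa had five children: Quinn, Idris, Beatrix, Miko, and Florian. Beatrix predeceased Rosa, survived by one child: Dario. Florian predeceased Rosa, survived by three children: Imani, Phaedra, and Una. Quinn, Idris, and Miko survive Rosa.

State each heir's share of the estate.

Quinn: $435,000; Idris: $435,000; Dario: $435,000; Miko: $435,000; Imani: $145,000; Phaedra: $145,000; Una: $145,000

The entire $2,175,000 passes to the descendants.
That amount ($2,175,000) is divided into 5 shares of $435,000: Quinn, Idris, and Miko each take $435,000; Beatrix's $435,000 share passes to Beatrix's issue; Florian's $435,000 share passes to Florian's issue.
Beatrix's share ($435,000) passes entirely to Dario.
Florian's share ($435,000) is divided into 3 shares of $145,000: Imani, Phaedra, and Una each take $145,000.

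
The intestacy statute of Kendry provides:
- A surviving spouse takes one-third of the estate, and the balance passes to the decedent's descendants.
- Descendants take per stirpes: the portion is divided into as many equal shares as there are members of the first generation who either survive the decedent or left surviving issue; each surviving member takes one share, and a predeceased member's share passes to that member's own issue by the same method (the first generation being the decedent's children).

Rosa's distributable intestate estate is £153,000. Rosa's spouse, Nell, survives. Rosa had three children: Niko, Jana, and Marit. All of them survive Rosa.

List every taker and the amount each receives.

Nell: £51,000; Niko: £34,000; Jana: £34,000; Marit: £34,000

Nell takes one-third of £153,000 = £51,000. The remaining £102,000 passes to the descendants.
The descendants' portion (£102,000) is divided into 3 shares of £34,000: Niko, Jana, and Marit each take £34,000.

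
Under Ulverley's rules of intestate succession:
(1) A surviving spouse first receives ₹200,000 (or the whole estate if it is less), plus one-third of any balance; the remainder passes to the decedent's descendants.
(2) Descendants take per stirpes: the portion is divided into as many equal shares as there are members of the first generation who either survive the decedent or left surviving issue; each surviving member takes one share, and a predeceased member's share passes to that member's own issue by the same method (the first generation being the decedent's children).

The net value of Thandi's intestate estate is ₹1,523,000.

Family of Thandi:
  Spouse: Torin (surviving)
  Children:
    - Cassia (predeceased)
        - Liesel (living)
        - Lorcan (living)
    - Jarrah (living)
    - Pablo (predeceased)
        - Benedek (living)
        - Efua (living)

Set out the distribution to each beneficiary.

Torin first takes ₹200,000, leaving a balance of ₹1,323,000. Torin then takes one-third of the balance (₹441,000), for a total of ₹641,000. The remaining ₹882,000 passes to the descendants.
The descendants' portion (₹882,000) is divided into 3 shares of ₹294,000: Jarrah takes ₹294,000; Cassia's ₹294,000 share passes to Cassia's issue; Pablo's ₹294,000 share passes to Pablo's issue.
Cassia's share (₹294,000) is divided into 2 shares of ₹147,000: Liesel and Lorcan each take ₹147,000.
Pablo's share (₹294,000) is divided into 2 shares of ₹147,000: Benedek and Efua each take ₹147,000.

Torin: ₹641,000; Liesel: ₹147,000; Lorcan: ₹147,000; Jarrah: ₹294,000; Benedek: ₹147,000; Efua: ₹147,000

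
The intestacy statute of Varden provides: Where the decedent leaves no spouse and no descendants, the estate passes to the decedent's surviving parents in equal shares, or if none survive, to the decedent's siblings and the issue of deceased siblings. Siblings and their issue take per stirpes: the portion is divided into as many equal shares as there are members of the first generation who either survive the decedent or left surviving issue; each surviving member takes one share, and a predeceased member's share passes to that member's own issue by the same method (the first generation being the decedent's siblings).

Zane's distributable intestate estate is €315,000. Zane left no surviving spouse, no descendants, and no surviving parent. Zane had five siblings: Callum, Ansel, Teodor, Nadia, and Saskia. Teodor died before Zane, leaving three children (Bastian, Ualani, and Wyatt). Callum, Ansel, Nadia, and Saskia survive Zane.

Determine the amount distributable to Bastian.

The entire €315,000 passes to the siblings and their issue.
That amount (€315,000) is divided into 5 shares of €63,000: Callum, Ansel, Nadia, and Saskia each take €63,000; Teodor's €63,000 share passes to Teodor's issue.
Teodor's share (€63,000) is divided into 3 shares of €21,000: Bastian, Ualani, and Wyatt each take €21,000.

Bastian receives €21,000.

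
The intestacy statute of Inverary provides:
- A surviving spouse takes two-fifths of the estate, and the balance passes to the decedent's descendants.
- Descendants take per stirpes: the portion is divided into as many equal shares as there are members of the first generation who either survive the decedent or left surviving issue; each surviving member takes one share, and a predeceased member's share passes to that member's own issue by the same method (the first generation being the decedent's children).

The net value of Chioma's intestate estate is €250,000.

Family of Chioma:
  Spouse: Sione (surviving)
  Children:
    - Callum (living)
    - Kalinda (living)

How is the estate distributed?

Sione: €100,000; Callum: €75,000; Kalinda: €75,000

Sione takes two-fifths of €250,000 = €100,000. The remaining €150,000 passes to the descendants.
The descendants' portion (€150,000) is divided into 2 shares of €75,000: Callum and Kalinda each take €75,000.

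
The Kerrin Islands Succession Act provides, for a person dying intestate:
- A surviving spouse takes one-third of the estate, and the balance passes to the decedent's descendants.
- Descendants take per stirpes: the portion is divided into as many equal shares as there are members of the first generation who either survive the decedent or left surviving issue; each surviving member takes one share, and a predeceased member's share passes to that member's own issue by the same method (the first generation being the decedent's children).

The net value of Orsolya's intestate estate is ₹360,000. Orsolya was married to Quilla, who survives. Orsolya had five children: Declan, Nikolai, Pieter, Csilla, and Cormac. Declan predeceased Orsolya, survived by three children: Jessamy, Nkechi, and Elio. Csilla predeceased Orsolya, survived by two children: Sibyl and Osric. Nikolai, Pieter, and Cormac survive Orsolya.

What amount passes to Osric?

Quilla takes one-third of ₹360,000 = ₹120,000. The remaining ₹240,000 passes to the descendants.
The descendants' portion (₹240,000) is divided into 5 shares of ₹48,000: Nikolai, Pieter, and Cormac each take ₹48,000; Declan's ₹48,000 share passes to Declan's issue; Csilla's ₹48,000 share passes to Csilla's issue.
Declan's share (₹48,000) is divided into 3 shares of ₹16,000: Jessamy, Nkechi, and Elio each take ₹16,000.
Csilla's share (₹48,000) is divided into 2 shares of ₹24,000: Sibyl and Osric each take ₹24,000.

Osric receives ₹24,000.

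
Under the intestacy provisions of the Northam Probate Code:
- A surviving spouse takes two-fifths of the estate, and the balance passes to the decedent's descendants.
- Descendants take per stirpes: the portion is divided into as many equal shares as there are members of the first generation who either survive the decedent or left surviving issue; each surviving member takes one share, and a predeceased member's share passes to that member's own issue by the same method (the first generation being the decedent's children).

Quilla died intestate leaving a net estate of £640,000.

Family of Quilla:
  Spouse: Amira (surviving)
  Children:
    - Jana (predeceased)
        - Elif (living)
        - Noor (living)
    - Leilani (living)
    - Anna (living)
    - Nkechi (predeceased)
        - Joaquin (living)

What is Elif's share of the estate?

Amira takes two-fifths of £640,000 = £256,000. The remaining £384,000 passes to the descendants.
The descendants' portion (£384,000) is divided into 4 shares of £96,000: Leilani and Anna each take £96,000; Jana's £96,000 share passes to Jana's issue; Nkechi's £96,000 share passes to Nkechi's issue.
Jana's share (£96,000) is divided into 2 shares of £48,000: Elif and Noor each take £48,000.
Nkechi's share (£96,000) passes entirely to Joaquin.

Elif receives £48,000.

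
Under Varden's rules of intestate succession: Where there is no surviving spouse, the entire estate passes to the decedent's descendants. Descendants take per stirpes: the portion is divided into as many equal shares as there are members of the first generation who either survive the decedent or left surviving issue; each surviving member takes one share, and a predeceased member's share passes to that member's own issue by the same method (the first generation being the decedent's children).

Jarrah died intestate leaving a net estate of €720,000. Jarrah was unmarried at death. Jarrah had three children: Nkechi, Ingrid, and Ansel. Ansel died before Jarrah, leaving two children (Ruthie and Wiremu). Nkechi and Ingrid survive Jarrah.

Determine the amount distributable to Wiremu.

Wiremu receives €120,000.

The entire €720,000 passes to the descendants.
That amount (€720,000) is divided into 3 shares of €240,000: Nkechi and Ingrid each take €240,000; Ansel's €240,000 share passes to Ansel's issue.
Ansel's share (€240,000) is divided into 2 shares of €120,000: Ruthie and Wiremu each take €120,000.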